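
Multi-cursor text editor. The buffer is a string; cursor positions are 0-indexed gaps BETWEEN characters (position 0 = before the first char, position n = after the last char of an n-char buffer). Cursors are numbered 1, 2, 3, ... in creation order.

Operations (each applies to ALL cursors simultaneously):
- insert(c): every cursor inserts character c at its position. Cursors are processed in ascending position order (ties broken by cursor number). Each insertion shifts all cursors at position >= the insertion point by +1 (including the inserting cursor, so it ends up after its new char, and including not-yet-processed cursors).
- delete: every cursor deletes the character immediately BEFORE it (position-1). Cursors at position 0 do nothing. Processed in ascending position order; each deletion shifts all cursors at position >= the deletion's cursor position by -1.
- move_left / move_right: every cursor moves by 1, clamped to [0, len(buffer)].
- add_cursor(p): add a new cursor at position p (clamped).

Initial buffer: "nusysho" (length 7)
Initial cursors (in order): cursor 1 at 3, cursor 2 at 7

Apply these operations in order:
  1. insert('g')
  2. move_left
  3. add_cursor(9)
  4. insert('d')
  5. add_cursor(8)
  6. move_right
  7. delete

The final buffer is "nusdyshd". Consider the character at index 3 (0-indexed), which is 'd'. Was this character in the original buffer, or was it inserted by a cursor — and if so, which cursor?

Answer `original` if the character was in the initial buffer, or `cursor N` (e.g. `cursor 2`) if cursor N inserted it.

Answer: cursor 1

Derivation:
After op 1 (insert('g')): buffer="nusgyshog" (len 9), cursors c1@4 c2@9, authorship ...1....2
After op 2 (move_left): buffer="nusgyshog" (len 9), cursors c1@3 c2@8, authorship ...1....2
After op 3 (add_cursor(9)): buffer="nusgyshog" (len 9), cursors c1@3 c2@8 c3@9, authorship ...1....2
After op 4 (insert('d')): buffer="nusdgyshodgd" (len 12), cursors c1@4 c2@10 c3@12, authorship ...11....223
After op 5 (add_cursor(8)): buffer="nusdgyshodgd" (len 12), cursors c1@4 c4@8 c2@10 c3@12, authorship ...11....223
After op 6 (move_right): buffer="nusdgyshodgd" (len 12), cursors c1@5 c4@9 c2@11 c3@12, authorship ...11....223
After op 7 (delete): buffer="nusdyshd" (len 8), cursors c1@4 c4@7 c2@8 c3@8, authorship ...1...2
Authorship (.=original, N=cursor N): . . . 1 . . . 2
Index 3: author = 1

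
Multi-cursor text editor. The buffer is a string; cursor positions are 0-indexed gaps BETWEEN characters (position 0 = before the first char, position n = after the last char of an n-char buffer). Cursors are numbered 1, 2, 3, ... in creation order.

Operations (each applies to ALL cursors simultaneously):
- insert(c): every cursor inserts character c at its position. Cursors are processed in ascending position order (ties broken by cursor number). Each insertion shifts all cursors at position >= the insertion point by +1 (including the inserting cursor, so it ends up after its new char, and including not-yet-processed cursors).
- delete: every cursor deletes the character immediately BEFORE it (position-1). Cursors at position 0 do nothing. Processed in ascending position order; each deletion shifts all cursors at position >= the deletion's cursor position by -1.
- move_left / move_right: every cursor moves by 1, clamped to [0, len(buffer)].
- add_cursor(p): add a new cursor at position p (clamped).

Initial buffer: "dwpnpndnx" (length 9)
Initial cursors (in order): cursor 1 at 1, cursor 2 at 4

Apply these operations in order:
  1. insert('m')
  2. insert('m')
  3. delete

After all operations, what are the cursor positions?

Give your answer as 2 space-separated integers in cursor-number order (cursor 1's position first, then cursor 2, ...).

Answer: 2 6

Derivation:
After op 1 (insert('m')): buffer="dmwpnmpndnx" (len 11), cursors c1@2 c2@6, authorship .1...2.....
After op 2 (insert('m')): buffer="dmmwpnmmpndnx" (len 13), cursors c1@3 c2@8, authorship .11...22.....
After op 3 (delete): buffer="dmwpnmpndnx" (len 11), cursors c1@2 c2@6, authorship .1...2.....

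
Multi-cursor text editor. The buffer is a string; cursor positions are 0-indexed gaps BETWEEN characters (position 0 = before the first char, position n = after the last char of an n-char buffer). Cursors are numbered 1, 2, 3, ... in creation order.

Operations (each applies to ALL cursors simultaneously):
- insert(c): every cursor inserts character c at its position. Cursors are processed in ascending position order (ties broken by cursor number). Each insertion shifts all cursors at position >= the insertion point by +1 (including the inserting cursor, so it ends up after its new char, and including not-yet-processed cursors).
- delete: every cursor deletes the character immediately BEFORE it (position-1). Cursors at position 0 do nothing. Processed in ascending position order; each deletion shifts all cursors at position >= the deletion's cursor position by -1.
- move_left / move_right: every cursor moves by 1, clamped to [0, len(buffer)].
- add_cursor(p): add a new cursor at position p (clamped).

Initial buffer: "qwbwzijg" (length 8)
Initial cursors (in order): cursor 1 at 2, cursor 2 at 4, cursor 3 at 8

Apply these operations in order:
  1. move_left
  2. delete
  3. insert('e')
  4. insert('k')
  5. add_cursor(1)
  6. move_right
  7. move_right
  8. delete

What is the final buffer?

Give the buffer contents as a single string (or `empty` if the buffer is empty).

Answer: ekkwiek

Derivation:
After op 1 (move_left): buffer="qwbwzijg" (len 8), cursors c1@1 c2@3 c3@7, authorship ........
After op 2 (delete): buffer="wwzig" (len 5), cursors c1@0 c2@1 c3@4, authorship .....
After op 3 (insert('e')): buffer="ewewzieg" (len 8), cursors c1@1 c2@3 c3@7, authorship 1.2...3.
After op 4 (insert('k')): buffer="ekwekwziekg" (len 11), cursors c1@2 c2@5 c3@10, authorship 11.22...33.
After op 5 (add_cursor(1)): buffer="ekwekwziekg" (len 11), cursors c4@1 c1@2 c2@5 c3@10, authorship 11.22...33.
After op 6 (move_right): buffer="ekwekwziekg" (len 11), cursors c4@2 c1@3 c2@6 c3@11, authorship 11.22...33.
After op 7 (move_right): buffer="ekwekwziekg" (len 11), cursors c4@3 c1@4 c2@7 c3@11, authorship 11.22...33.
After op 8 (delete): buffer="ekkwiek" (len 7), cursors c1@2 c4@2 c2@4 c3@7, authorship 112..33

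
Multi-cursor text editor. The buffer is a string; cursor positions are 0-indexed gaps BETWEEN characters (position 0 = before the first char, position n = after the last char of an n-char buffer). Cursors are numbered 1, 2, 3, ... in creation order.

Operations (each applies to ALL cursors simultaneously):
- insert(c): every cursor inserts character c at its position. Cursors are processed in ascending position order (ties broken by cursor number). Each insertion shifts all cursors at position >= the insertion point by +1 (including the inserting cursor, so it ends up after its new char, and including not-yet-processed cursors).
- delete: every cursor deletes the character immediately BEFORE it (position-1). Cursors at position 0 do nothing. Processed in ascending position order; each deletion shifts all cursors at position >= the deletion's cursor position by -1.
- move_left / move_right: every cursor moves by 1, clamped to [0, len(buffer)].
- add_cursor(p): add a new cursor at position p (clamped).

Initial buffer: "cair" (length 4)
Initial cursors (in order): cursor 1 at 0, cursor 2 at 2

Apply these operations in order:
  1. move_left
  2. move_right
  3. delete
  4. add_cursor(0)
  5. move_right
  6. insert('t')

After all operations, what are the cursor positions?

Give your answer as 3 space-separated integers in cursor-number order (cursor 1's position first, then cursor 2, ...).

After op 1 (move_left): buffer="cair" (len 4), cursors c1@0 c2@1, authorship ....
After op 2 (move_right): buffer="cair" (len 4), cursors c1@1 c2@2, authorship ....
After op 3 (delete): buffer="ir" (len 2), cursors c1@0 c2@0, authorship ..
After op 4 (add_cursor(0)): buffer="ir" (len 2), cursors c1@0 c2@0 c3@0, authorship ..
After op 5 (move_right): buffer="ir" (len 2), cursors c1@1 c2@1 c3@1, authorship ..
After op 6 (insert('t')): buffer="itttr" (len 5), cursors c1@4 c2@4 c3@4, authorship .123.

Answer: 4 4 4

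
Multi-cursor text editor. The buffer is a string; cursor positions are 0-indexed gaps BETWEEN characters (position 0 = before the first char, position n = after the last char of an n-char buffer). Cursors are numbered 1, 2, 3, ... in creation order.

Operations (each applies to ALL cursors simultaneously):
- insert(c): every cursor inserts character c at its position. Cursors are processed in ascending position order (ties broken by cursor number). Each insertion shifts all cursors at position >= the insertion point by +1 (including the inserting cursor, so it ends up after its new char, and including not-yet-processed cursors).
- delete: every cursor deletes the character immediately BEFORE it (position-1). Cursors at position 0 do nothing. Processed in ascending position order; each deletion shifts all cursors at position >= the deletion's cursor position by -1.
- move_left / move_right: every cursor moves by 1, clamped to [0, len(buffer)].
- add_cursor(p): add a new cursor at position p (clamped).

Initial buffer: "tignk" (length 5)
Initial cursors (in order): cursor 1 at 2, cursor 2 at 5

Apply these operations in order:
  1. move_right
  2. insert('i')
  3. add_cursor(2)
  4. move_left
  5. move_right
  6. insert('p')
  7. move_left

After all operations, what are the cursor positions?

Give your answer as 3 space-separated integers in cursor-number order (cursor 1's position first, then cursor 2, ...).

After op 1 (move_right): buffer="tignk" (len 5), cursors c1@3 c2@5, authorship .....
After op 2 (insert('i')): buffer="tiginki" (len 7), cursors c1@4 c2@7, authorship ...1..2
After op 3 (add_cursor(2)): buffer="tiginki" (len 7), cursors c3@2 c1@4 c2@7, authorship ...1..2
After op 4 (move_left): buffer="tiginki" (len 7), cursors c3@1 c1@3 c2@6, authorship ...1..2
After op 5 (move_right): buffer="tiginki" (len 7), cursors c3@2 c1@4 c2@7, authorship ...1..2
After op 6 (insert('p')): buffer="tipgipnkip" (len 10), cursors c3@3 c1@6 c2@10, authorship ..3.11..22
After op 7 (move_left): buffer="tipgipnkip" (len 10), cursors c3@2 c1@5 c2@9, authorship ..3.11..22

Answer: 5 9 2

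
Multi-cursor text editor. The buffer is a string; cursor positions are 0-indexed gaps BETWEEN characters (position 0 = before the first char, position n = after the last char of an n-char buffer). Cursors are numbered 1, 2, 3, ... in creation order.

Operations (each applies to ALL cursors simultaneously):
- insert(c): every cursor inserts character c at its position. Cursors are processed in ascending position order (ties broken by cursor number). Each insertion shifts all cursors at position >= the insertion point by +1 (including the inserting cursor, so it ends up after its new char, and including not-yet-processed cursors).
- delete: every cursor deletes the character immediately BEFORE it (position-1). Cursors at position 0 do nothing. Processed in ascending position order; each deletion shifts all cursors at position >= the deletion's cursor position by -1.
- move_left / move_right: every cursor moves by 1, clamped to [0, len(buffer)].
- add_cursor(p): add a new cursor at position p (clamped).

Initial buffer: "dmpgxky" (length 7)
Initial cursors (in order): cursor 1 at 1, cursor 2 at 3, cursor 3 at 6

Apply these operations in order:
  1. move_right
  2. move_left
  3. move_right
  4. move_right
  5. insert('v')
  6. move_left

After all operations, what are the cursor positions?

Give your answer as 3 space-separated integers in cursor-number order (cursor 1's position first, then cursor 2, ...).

After op 1 (move_right): buffer="dmpgxky" (len 7), cursors c1@2 c2@4 c3@7, authorship .......
After op 2 (move_left): buffer="dmpgxky" (len 7), cursors c1@1 c2@3 c3@6, authorship .......
After op 3 (move_right): buffer="dmpgxky" (len 7), cursors c1@2 c2@4 c3@7, authorship .......
After op 4 (move_right): buffer="dmpgxky" (len 7), cursors c1@3 c2@5 c3@7, authorship .......
After op 5 (insert('v')): buffer="dmpvgxvkyv" (len 10), cursors c1@4 c2@7 c3@10, authorship ...1..2..3
After op 6 (move_left): buffer="dmpvgxvkyv" (len 10), cursors c1@3 c2@6 c3@9, authorship ...1..2..3

Answer: 3 6 9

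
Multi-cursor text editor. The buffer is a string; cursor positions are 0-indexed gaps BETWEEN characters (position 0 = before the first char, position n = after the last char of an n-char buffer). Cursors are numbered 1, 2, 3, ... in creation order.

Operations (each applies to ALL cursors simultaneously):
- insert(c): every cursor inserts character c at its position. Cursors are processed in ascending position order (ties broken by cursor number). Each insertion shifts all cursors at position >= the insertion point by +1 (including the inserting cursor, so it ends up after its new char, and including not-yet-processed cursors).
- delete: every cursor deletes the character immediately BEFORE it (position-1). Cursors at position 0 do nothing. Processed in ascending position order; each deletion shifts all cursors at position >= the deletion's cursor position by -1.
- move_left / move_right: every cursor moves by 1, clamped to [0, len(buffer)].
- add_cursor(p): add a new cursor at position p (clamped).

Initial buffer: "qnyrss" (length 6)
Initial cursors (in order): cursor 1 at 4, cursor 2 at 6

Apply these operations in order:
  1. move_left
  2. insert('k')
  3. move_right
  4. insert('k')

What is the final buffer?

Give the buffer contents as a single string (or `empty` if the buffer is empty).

Answer: qnykrksksk

Derivation:
After op 1 (move_left): buffer="qnyrss" (len 6), cursors c1@3 c2@5, authorship ......
After op 2 (insert('k')): buffer="qnykrsks" (len 8), cursors c1@4 c2@7, authorship ...1..2.
After op 3 (move_right): buffer="qnykrsks" (len 8), cursors c1@5 c2@8, authorship ...1..2.
After op 4 (insert('k')): buffer="qnykrksksk" (len 10), cursors c1@6 c2@10, authorship ...1.1.2.2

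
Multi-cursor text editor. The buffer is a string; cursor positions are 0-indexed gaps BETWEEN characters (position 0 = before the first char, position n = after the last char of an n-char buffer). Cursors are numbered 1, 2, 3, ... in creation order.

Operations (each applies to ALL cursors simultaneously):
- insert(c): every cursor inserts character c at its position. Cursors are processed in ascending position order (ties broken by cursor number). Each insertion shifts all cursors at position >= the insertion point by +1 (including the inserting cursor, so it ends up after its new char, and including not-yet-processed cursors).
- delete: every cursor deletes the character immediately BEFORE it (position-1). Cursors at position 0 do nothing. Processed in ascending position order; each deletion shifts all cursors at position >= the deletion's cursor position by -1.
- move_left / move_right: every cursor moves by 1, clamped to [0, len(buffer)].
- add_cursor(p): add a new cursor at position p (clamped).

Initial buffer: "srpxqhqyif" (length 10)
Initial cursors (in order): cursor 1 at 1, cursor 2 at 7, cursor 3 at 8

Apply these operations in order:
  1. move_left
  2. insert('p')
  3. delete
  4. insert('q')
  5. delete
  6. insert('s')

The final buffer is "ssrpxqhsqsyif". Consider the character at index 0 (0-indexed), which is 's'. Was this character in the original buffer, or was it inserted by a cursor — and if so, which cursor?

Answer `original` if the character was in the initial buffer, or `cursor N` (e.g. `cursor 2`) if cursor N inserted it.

Answer: cursor 1

Derivation:
After op 1 (move_left): buffer="srpxqhqyif" (len 10), cursors c1@0 c2@6 c3@7, authorship ..........
After op 2 (insert('p')): buffer="psrpxqhpqpyif" (len 13), cursors c1@1 c2@8 c3@10, authorship 1......2.3...
After op 3 (delete): buffer="srpxqhqyif" (len 10), cursors c1@0 c2@6 c3@7, authorship ..........
After op 4 (insert('q')): buffer="qsrpxqhqqqyif" (len 13), cursors c1@1 c2@8 c3@10, authorship 1......2.3...
After op 5 (delete): buffer="srpxqhqyif" (len 10), cursors c1@0 c2@6 c3@7, authorship ..........
After op 6 (insert('s')): buffer="ssrpxqhsqsyif" (len 13), cursors c1@1 c2@8 c3@10, authorship 1......2.3...
Authorship (.=original, N=cursor N): 1 . . . . . . 2 . 3 . . .
Index 0: author = 1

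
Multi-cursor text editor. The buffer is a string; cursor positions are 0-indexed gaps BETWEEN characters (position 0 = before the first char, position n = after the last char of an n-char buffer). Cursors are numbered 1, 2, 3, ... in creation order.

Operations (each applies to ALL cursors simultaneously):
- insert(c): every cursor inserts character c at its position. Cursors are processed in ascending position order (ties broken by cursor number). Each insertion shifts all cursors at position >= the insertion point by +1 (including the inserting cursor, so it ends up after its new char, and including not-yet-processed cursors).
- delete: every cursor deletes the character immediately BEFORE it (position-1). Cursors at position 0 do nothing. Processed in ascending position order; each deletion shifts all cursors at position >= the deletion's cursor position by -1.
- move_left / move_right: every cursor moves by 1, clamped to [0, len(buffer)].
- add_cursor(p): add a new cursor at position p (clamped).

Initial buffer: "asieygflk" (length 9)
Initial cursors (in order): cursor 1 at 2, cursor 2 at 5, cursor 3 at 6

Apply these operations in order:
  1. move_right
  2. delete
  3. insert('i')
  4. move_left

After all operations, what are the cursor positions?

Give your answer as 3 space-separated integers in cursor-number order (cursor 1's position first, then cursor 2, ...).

Answer: 2 6 6

Derivation:
After op 1 (move_right): buffer="asieygflk" (len 9), cursors c1@3 c2@6 c3@7, authorship .........
After op 2 (delete): buffer="aseylk" (len 6), cursors c1@2 c2@4 c3@4, authorship ......
After op 3 (insert('i')): buffer="asieyiilk" (len 9), cursors c1@3 c2@7 c3@7, authorship ..1..23..
After op 4 (move_left): buffer="asieyiilk" (len 9), cursors c1@2 c2@6 c3@6, authorship ..1..23..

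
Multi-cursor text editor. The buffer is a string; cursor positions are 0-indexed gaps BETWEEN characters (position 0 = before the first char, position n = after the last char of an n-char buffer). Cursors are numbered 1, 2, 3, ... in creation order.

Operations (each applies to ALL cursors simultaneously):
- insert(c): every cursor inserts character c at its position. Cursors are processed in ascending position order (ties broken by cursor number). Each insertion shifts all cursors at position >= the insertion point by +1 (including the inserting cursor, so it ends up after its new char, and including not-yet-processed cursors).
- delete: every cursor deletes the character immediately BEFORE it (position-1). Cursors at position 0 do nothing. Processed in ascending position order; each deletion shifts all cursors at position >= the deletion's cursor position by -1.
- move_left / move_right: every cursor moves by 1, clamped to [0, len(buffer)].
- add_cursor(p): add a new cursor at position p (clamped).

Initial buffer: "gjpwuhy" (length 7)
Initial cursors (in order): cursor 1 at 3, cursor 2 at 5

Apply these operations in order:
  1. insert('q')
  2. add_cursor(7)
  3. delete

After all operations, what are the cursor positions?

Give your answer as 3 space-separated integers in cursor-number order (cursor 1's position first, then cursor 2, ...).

Answer: 3 4 4

Derivation:
After op 1 (insert('q')): buffer="gjpqwuqhy" (len 9), cursors c1@4 c2@7, authorship ...1..2..
After op 2 (add_cursor(7)): buffer="gjpqwuqhy" (len 9), cursors c1@4 c2@7 c3@7, authorship ...1..2..
After op 3 (delete): buffer="gjpwhy" (len 6), cursors c1@3 c2@4 c3@4, authorship ......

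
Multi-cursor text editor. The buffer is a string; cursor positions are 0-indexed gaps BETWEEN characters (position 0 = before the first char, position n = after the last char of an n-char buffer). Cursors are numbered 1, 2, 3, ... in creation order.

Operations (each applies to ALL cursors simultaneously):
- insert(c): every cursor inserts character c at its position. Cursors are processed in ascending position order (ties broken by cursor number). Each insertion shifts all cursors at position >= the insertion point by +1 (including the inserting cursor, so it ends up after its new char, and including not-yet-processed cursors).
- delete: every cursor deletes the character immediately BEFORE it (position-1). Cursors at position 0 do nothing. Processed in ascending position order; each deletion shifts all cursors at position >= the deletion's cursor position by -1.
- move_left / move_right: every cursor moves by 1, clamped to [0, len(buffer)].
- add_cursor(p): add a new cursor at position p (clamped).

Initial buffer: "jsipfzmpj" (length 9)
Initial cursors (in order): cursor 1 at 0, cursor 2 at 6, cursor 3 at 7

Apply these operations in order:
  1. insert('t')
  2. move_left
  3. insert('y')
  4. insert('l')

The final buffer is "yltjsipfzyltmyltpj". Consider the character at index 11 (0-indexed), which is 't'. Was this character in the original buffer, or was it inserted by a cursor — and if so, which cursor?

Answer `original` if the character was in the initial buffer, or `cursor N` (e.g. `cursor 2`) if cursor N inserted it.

After op 1 (insert('t')): buffer="tjsipfztmtpj" (len 12), cursors c1@1 c2@8 c3@10, authorship 1......2.3..
After op 2 (move_left): buffer="tjsipfztmtpj" (len 12), cursors c1@0 c2@7 c3@9, authorship 1......2.3..
After op 3 (insert('y')): buffer="ytjsipfzytmytpj" (len 15), cursors c1@1 c2@9 c3@12, authorship 11......22.33..
After op 4 (insert('l')): buffer="yltjsipfzyltmyltpj" (len 18), cursors c1@2 c2@11 c3@15, authorship 111......222.333..
Authorship (.=original, N=cursor N): 1 1 1 . . . . . . 2 2 2 . 3 3 3 . .
Index 11: author = 2

Answer: cursor 2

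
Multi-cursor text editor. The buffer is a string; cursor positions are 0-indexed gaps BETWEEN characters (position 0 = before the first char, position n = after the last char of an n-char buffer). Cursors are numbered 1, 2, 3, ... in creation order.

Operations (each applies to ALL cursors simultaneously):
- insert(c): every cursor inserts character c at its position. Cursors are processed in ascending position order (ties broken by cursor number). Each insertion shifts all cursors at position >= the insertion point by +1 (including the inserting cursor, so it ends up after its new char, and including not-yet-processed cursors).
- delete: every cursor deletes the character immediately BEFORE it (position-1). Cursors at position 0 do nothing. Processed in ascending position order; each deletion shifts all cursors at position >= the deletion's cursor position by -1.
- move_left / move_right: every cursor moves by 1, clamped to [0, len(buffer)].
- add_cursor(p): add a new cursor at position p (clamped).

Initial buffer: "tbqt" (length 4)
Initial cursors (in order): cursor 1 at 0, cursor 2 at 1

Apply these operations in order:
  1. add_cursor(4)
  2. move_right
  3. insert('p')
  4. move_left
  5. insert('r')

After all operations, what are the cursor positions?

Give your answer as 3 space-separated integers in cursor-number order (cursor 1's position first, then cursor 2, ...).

After op 1 (add_cursor(4)): buffer="tbqt" (len 4), cursors c1@0 c2@1 c3@4, authorship ....
After op 2 (move_right): buffer="tbqt" (len 4), cursors c1@1 c2@2 c3@4, authorship ....
After op 3 (insert('p')): buffer="tpbpqtp" (len 7), cursors c1@2 c2@4 c3@7, authorship .1.2..3
After op 4 (move_left): buffer="tpbpqtp" (len 7), cursors c1@1 c2@3 c3@6, authorship .1.2..3
After op 5 (insert('r')): buffer="trpbrpqtrp" (len 10), cursors c1@2 c2@5 c3@9, authorship .11.22..33

Answer: 2 5 9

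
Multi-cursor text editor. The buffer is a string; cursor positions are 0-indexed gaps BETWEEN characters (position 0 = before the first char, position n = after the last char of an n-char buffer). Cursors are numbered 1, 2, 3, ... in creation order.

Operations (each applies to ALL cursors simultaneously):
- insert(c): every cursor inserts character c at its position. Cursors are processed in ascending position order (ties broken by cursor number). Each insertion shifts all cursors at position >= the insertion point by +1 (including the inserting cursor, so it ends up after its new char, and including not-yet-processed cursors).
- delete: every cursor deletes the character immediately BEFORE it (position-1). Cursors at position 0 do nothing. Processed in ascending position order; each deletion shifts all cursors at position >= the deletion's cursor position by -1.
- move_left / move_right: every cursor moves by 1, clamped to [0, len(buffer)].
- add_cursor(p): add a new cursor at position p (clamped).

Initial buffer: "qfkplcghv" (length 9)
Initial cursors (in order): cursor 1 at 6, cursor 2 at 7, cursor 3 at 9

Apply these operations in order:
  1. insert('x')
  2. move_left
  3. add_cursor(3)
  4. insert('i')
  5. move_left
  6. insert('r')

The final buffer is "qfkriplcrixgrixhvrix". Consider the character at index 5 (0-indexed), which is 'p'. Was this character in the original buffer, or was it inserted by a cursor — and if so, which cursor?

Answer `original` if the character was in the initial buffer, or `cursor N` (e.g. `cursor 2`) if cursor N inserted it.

After op 1 (insert('x')): buffer="qfkplcxgxhvx" (len 12), cursors c1@7 c2@9 c3@12, authorship ......1.2..3
After op 2 (move_left): buffer="qfkplcxgxhvx" (len 12), cursors c1@6 c2@8 c3@11, authorship ......1.2..3
After op 3 (add_cursor(3)): buffer="qfkplcxgxhvx" (len 12), cursors c4@3 c1@6 c2@8 c3@11, authorship ......1.2..3
After op 4 (insert('i')): buffer="qfkiplcixgixhvix" (len 16), cursors c4@4 c1@8 c2@11 c3@15, authorship ...4...11.22..33
After op 5 (move_left): buffer="qfkiplcixgixhvix" (len 16), cursors c4@3 c1@7 c2@10 c3@14, authorship ...4...11.22..33
After op 6 (insert('r')): buffer="qfkriplcrixgrixhvrix" (len 20), cursors c4@4 c1@9 c2@13 c3@18, authorship ...44...111.222..333
Authorship (.=original, N=cursor N): . . . 4 4 . . . 1 1 1 . 2 2 2 . . 3 3 3
Index 5: author = original

Answer: original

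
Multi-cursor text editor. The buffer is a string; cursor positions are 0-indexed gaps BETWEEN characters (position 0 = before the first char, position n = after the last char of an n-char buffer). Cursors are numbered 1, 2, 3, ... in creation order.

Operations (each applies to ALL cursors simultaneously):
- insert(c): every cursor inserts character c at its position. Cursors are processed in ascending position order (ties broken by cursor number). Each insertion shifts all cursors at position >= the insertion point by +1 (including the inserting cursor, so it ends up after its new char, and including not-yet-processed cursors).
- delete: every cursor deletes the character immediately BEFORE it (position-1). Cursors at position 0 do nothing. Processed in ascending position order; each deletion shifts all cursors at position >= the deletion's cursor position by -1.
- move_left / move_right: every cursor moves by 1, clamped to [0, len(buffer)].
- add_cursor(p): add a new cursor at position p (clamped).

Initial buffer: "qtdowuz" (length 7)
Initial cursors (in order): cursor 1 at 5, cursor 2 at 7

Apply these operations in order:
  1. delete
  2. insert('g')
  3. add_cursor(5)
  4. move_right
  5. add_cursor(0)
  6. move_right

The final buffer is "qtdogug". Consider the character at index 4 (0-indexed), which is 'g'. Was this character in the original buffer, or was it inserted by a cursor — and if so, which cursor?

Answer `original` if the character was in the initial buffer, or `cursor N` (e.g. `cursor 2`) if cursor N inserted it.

After op 1 (delete): buffer="qtdou" (len 5), cursors c1@4 c2@5, authorship .....
After op 2 (insert('g')): buffer="qtdogug" (len 7), cursors c1@5 c2@7, authorship ....1.2
After op 3 (add_cursor(5)): buffer="qtdogug" (len 7), cursors c1@5 c3@5 c2@7, authorship ....1.2
After op 4 (move_right): buffer="qtdogug" (len 7), cursors c1@6 c3@6 c2@7, authorship ....1.2
After op 5 (add_cursor(0)): buffer="qtdogug" (len 7), cursors c4@0 c1@6 c3@6 c2@7, authorship ....1.2
After op 6 (move_right): buffer="qtdogug" (len 7), cursors c4@1 c1@7 c2@7 c3@7, authorship ....1.2
Authorship (.=original, N=cursor N): . . . . 1 . 2
Index 4: author = 1

Answer: cursor 1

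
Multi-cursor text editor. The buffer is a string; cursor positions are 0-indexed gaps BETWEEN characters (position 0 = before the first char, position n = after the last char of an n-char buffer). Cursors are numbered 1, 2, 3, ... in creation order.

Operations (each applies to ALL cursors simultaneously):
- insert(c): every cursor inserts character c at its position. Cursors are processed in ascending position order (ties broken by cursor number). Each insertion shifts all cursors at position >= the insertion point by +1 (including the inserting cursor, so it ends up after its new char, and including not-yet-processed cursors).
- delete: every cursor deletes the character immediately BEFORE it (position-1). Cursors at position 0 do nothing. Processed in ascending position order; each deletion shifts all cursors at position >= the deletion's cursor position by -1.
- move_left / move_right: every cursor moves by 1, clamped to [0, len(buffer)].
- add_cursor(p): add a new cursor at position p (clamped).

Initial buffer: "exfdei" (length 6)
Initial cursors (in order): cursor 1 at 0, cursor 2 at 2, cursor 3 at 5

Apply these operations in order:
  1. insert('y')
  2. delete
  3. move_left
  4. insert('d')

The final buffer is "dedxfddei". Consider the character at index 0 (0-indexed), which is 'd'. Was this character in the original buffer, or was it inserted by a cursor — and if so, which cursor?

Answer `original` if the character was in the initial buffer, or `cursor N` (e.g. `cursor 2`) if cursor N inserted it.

After op 1 (insert('y')): buffer="yexyfdeyi" (len 9), cursors c1@1 c2@4 c3@8, authorship 1..2...3.
After op 2 (delete): buffer="exfdei" (len 6), cursors c1@0 c2@2 c3@5, authorship ......
After op 3 (move_left): buffer="exfdei" (len 6), cursors c1@0 c2@1 c3@4, authorship ......
After op 4 (insert('d')): buffer="dedxfddei" (len 9), cursors c1@1 c2@3 c3@7, authorship 1.2...3..
Authorship (.=original, N=cursor N): 1 . 2 . . . 3 . .
Index 0: author = 1

Answer: cursor 1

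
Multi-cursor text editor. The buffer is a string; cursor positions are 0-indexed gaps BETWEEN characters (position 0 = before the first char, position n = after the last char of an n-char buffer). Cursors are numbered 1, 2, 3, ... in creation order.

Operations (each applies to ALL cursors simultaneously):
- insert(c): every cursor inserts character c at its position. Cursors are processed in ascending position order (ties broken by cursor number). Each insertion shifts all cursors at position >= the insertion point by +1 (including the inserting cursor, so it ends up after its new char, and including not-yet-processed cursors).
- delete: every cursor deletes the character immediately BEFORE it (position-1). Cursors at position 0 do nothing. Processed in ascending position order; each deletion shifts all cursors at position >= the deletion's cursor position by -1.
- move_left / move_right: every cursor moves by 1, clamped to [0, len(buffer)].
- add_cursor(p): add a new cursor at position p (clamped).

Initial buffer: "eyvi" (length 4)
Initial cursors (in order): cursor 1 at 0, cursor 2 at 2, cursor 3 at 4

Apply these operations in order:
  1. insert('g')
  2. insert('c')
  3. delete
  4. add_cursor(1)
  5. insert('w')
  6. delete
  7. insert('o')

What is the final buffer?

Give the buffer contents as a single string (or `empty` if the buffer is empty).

After op 1 (insert('g')): buffer="geygvig" (len 7), cursors c1@1 c2@4 c3@7, authorship 1..2..3
After op 2 (insert('c')): buffer="gceygcvigc" (len 10), cursors c1@2 c2@6 c3@10, authorship 11..22..33
After op 3 (delete): buffer="geygvig" (len 7), cursors c1@1 c2@4 c3@7, authorship 1..2..3
After op 4 (add_cursor(1)): buffer="geygvig" (len 7), cursors c1@1 c4@1 c2@4 c3@7, authorship 1..2..3
After op 5 (insert('w')): buffer="gwweygwvigw" (len 11), cursors c1@3 c4@3 c2@7 c3@11, authorship 114..22..33
After op 6 (delete): buffer="geygvig" (len 7), cursors c1@1 c4@1 c2@4 c3@7, authorship 1..2..3
After op 7 (insert('o')): buffer="gooeygovigo" (len 11), cursors c1@3 c4@3 c2@7 c3@11, authorship 114..22..33

Answer: gooeygovigo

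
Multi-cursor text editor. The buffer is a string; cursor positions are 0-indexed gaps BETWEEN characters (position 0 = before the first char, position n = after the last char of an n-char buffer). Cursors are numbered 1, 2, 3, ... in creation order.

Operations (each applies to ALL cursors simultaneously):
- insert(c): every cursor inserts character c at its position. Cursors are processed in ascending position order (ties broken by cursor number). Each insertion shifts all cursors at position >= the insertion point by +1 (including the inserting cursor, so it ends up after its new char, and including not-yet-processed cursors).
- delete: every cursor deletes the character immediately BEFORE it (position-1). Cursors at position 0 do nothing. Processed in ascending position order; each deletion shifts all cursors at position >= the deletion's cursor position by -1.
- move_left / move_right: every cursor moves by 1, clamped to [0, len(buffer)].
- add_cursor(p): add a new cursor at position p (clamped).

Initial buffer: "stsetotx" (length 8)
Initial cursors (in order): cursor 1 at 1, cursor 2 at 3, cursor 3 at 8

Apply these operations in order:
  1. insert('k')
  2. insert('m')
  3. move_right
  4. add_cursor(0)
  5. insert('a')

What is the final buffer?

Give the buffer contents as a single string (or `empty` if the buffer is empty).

Answer: askmtaskmeatotxkma

Derivation:
After op 1 (insert('k')): buffer="sktsketotxk" (len 11), cursors c1@2 c2@5 c3@11, authorship .1..2.....3
After op 2 (insert('m')): buffer="skmtskmetotxkm" (len 14), cursors c1@3 c2@7 c3@14, authorship .11..22.....33
After op 3 (move_right): buffer="skmtskmetotxkm" (len 14), cursors c1@4 c2@8 c3@14, authorship .11..22.....33
After op 4 (add_cursor(0)): buffer="skmtskmetotxkm" (len 14), cursors c4@0 c1@4 c2@8 c3@14, authorship .11..22.....33
After op 5 (insert('a')): buffer="askmtaskmeatotxkma" (len 18), cursors c4@1 c1@6 c2@11 c3@18, authorship 4.11.1.22.2....333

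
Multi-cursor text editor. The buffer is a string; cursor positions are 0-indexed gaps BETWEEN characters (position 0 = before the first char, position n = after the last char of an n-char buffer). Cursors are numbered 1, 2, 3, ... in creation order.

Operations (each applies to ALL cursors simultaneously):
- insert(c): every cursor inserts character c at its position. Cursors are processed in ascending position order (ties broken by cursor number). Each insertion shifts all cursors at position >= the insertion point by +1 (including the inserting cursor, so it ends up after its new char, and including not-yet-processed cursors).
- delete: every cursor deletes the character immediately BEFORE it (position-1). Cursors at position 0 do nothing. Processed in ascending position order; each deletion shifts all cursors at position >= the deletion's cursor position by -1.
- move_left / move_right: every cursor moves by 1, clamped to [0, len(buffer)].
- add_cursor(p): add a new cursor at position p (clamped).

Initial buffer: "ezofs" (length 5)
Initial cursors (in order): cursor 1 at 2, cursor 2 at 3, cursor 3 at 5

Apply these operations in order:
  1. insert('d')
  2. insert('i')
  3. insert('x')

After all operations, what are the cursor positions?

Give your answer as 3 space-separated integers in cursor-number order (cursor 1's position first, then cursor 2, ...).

After op 1 (insert('d')): buffer="ezdodfsd" (len 8), cursors c1@3 c2@5 c3@8, authorship ..1.2..3
After op 2 (insert('i')): buffer="ezdiodifsdi" (len 11), cursors c1@4 c2@7 c3@11, authorship ..11.22..33
After op 3 (insert('x')): buffer="ezdixodixfsdix" (len 14), cursors c1@5 c2@9 c3@14, authorship ..111.222..333

Answer: 5 9 14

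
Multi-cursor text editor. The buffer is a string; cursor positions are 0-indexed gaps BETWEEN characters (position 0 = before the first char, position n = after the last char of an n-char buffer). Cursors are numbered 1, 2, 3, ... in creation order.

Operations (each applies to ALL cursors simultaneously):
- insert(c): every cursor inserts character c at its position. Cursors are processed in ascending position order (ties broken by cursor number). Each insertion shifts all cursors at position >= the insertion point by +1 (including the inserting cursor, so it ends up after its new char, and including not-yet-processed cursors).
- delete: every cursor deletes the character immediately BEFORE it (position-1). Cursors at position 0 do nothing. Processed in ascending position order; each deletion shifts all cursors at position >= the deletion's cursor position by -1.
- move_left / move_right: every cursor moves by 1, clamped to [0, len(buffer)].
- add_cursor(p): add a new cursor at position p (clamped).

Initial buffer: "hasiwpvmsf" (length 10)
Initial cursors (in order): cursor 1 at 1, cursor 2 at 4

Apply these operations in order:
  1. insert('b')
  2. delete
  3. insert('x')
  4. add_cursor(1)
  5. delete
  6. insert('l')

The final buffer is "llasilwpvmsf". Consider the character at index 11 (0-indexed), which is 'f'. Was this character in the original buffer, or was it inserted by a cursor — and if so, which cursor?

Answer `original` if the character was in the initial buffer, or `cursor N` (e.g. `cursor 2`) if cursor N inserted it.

Answer: original

Derivation:
After op 1 (insert('b')): buffer="hbasibwpvmsf" (len 12), cursors c1@2 c2@6, authorship .1...2......
After op 2 (delete): buffer="hasiwpvmsf" (len 10), cursors c1@1 c2@4, authorship ..........
After op 3 (insert('x')): buffer="hxasixwpvmsf" (len 12), cursors c1@2 c2@6, authorship .1...2......
After op 4 (add_cursor(1)): buffer="hxasixwpvmsf" (len 12), cursors c3@1 c1@2 c2@6, authorship .1...2......
After op 5 (delete): buffer="asiwpvmsf" (len 9), cursors c1@0 c3@0 c2@3, authorship .........
After op 6 (insert('l')): buffer="llasilwpvmsf" (len 12), cursors c1@2 c3@2 c2@6, authorship 13...2......
Authorship (.=original, N=cursor N): 1 3 . . . 2 . . . . . .
Index 11: author = original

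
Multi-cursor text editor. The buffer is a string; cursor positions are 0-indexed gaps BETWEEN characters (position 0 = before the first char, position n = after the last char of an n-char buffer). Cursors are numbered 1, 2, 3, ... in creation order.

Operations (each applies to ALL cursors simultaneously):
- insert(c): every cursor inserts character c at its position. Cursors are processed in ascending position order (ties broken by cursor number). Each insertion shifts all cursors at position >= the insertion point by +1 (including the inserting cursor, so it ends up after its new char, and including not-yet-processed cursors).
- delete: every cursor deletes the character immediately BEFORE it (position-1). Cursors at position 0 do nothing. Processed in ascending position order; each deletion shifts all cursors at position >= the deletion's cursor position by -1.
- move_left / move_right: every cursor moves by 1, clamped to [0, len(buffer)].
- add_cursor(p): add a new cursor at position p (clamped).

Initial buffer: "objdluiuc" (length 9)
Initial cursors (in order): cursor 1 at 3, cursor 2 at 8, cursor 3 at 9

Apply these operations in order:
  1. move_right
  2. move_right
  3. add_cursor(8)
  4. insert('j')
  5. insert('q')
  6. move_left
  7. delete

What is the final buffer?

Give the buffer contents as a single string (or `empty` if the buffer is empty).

Answer: objdlquiuqcjq

Derivation:
After op 1 (move_right): buffer="objdluiuc" (len 9), cursors c1@4 c2@9 c3@9, authorship .........
After op 2 (move_right): buffer="objdluiuc" (len 9), cursors c1@5 c2@9 c3@9, authorship .........
After op 3 (add_cursor(8)): buffer="objdluiuc" (len 9), cursors c1@5 c4@8 c2@9 c3@9, authorship .........
After op 4 (insert('j')): buffer="objdljuiujcjj" (len 13), cursors c1@6 c4@10 c2@13 c3@13, authorship .....1...4.23
After op 5 (insert('q')): buffer="objdljquiujqcjjqq" (len 17), cursors c1@7 c4@12 c2@17 c3@17, authorship .....11...44.2323
After op 6 (move_left): buffer="objdljquiujqcjjqq" (len 17), cursors c1@6 c4@11 c2@16 c3@16, authorship .....11...44.2323
After op 7 (delete): buffer="objdlquiuqcjq" (len 13), cursors c1@5 c4@9 c2@12 c3@12, authorship .....1...4.23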